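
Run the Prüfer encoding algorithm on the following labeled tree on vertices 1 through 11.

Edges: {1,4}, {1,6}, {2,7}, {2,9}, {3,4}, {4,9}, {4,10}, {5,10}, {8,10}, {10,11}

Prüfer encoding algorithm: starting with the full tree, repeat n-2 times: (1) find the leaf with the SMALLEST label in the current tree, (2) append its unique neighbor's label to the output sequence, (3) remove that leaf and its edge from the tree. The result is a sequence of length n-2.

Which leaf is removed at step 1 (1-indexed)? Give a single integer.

Answer: 3

Derivation:
Step 1: current leaves = {3,5,6,7,8,11}. Remove leaf 3 (neighbor: 4).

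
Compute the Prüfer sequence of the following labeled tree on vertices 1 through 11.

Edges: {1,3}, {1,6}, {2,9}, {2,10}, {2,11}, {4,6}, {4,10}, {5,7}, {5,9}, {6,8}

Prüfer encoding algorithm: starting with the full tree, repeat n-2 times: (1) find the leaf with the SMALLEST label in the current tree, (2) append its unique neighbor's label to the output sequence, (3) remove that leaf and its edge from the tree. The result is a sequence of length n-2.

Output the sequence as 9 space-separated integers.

Answer: 1 6 5 9 6 4 10 2 2

Derivation:
Step 1: leaves = {3,7,8,11}. Remove smallest leaf 3, emit neighbor 1.
Step 2: leaves = {1,7,8,11}. Remove smallest leaf 1, emit neighbor 6.
Step 3: leaves = {7,8,11}. Remove smallest leaf 7, emit neighbor 5.
Step 4: leaves = {5,8,11}. Remove smallest leaf 5, emit neighbor 9.
Step 5: leaves = {8,9,11}. Remove smallest leaf 8, emit neighbor 6.
Step 6: leaves = {6,9,11}. Remove smallest leaf 6, emit neighbor 4.
Step 7: leaves = {4,9,11}. Remove smallest leaf 4, emit neighbor 10.
Step 8: leaves = {9,10,11}. Remove smallest leaf 9, emit neighbor 2.
Step 9: leaves = {10,11}. Remove smallest leaf 10, emit neighbor 2.
Done: 2 vertices remain (2, 11). Sequence = [1 6 5 9 6 4 10 2 2]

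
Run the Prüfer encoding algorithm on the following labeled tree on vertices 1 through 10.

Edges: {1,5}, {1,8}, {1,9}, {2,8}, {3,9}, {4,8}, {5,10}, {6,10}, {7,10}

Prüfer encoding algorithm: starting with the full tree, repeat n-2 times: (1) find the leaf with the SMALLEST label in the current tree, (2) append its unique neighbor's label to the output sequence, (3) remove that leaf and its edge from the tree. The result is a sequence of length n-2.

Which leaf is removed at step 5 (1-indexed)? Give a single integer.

Step 1: current leaves = {2,3,4,6,7}. Remove leaf 2 (neighbor: 8).
Step 2: current leaves = {3,4,6,7}. Remove leaf 3 (neighbor: 9).
Step 3: current leaves = {4,6,7,9}. Remove leaf 4 (neighbor: 8).
Step 4: current leaves = {6,7,8,9}. Remove leaf 6 (neighbor: 10).
Step 5: current leaves = {7,8,9}. Remove leaf 7 (neighbor: 10).

Answer: 7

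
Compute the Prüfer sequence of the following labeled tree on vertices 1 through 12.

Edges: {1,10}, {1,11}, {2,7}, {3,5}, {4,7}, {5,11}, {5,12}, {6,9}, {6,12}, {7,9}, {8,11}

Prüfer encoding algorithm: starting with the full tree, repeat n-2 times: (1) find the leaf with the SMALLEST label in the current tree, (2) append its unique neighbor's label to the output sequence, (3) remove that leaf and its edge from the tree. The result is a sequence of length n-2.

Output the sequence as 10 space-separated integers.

Answer: 7 5 7 9 11 6 12 1 11 5

Derivation:
Step 1: leaves = {2,3,4,8,10}. Remove smallest leaf 2, emit neighbor 7.
Step 2: leaves = {3,4,8,10}. Remove smallest leaf 3, emit neighbor 5.
Step 3: leaves = {4,8,10}. Remove smallest leaf 4, emit neighbor 7.
Step 4: leaves = {7,8,10}. Remove smallest leaf 7, emit neighbor 9.
Step 5: leaves = {8,9,10}. Remove smallest leaf 8, emit neighbor 11.
Step 6: leaves = {9,10}. Remove smallest leaf 9, emit neighbor 6.
Step 7: leaves = {6,10}. Remove smallest leaf 6, emit neighbor 12.
Step 8: leaves = {10,12}. Remove smallest leaf 10, emit neighbor 1.
Step 9: leaves = {1,12}. Remove smallest leaf 1, emit neighbor 11.
Step 10: leaves = {11,12}. Remove smallest leaf 11, emit neighbor 5.
Done: 2 vertices remain (5, 12). Sequence = [7 5 7 9 11 6 12 1 11 5]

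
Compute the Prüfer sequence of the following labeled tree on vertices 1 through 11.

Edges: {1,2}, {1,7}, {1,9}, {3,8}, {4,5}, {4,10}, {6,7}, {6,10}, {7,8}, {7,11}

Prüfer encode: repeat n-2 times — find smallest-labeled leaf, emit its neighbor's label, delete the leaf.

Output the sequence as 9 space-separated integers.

Answer: 1 8 4 10 7 1 7 6 7

Derivation:
Step 1: leaves = {2,3,5,9,11}. Remove smallest leaf 2, emit neighbor 1.
Step 2: leaves = {3,5,9,11}. Remove smallest leaf 3, emit neighbor 8.
Step 3: leaves = {5,8,9,11}. Remove smallest leaf 5, emit neighbor 4.
Step 4: leaves = {4,8,9,11}. Remove smallest leaf 4, emit neighbor 10.
Step 5: leaves = {8,9,10,11}. Remove smallest leaf 8, emit neighbor 7.
Step 6: leaves = {9,10,11}. Remove smallest leaf 9, emit neighbor 1.
Step 7: leaves = {1,10,11}. Remove smallest leaf 1, emit neighbor 7.
Step 8: leaves = {10,11}. Remove smallest leaf 10, emit neighbor 6.
Step 9: leaves = {6,11}. Remove smallest leaf 6, emit neighbor 7.
Done: 2 vertices remain (7, 11). Sequence = [1 8 4 10 7 1 7 6 7]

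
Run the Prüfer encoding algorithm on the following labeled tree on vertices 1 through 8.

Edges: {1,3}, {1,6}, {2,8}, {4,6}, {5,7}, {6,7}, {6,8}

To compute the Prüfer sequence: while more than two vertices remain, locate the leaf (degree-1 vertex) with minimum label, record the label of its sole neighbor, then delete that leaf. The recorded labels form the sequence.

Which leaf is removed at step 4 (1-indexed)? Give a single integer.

Answer: 4

Derivation:
Step 1: current leaves = {2,3,4,5}. Remove leaf 2 (neighbor: 8).
Step 2: current leaves = {3,4,5,8}. Remove leaf 3 (neighbor: 1).
Step 3: current leaves = {1,4,5,8}. Remove leaf 1 (neighbor: 6).
Step 4: current leaves = {4,5,8}. Remove leaf 4 (neighbor: 6).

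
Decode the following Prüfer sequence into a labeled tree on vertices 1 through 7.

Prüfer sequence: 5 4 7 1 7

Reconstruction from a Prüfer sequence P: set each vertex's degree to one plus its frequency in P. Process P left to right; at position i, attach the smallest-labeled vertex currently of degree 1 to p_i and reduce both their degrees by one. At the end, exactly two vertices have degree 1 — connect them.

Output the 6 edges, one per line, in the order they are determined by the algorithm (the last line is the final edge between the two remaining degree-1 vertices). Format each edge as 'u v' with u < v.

Answer: 2 5
3 4
4 7
1 5
1 7
6 7

Derivation:
Initial degrees: {1:2, 2:1, 3:1, 4:2, 5:2, 6:1, 7:3}
Step 1: smallest deg-1 vertex = 2, p_1 = 5. Add edge {2,5}. Now deg[2]=0, deg[5]=1.
Step 2: smallest deg-1 vertex = 3, p_2 = 4. Add edge {3,4}. Now deg[3]=0, deg[4]=1.
Step 3: smallest deg-1 vertex = 4, p_3 = 7. Add edge {4,7}. Now deg[4]=0, deg[7]=2.
Step 4: smallest deg-1 vertex = 5, p_4 = 1. Add edge {1,5}. Now deg[5]=0, deg[1]=1.
Step 5: smallest deg-1 vertex = 1, p_5 = 7. Add edge {1,7}. Now deg[1]=0, deg[7]=1.
Final: two remaining deg-1 vertices are 6, 7. Add edge {6,7}.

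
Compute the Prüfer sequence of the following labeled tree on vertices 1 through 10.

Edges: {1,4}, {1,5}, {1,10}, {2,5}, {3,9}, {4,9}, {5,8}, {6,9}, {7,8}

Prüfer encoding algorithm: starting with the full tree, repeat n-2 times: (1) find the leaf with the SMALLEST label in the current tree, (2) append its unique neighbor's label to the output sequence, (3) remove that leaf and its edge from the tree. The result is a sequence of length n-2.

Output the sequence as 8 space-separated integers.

Step 1: leaves = {2,3,6,7,10}. Remove smallest leaf 2, emit neighbor 5.
Step 2: leaves = {3,6,7,10}. Remove smallest leaf 3, emit neighbor 9.
Step 3: leaves = {6,7,10}. Remove smallest leaf 6, emit neighbor 9.
Step 4: leaves = {7,9,10}. Remove smallest leaf 7, emit neighbor 8.
Step 5: leaves = {8,9,10}. Remove smallest leaf 8, emit neighbor 5.
Step 6: leaves = {5,9,10}. Remove smallest leaf 5, emit neighbor 1.
Step 7: leaves = {9,10}. Remove smallest leaf 9, emit neighbor 4.
Step 8: leaves = {4,10}. Remove smallest leaf 4, emit neighbor 1.
Done: 2 vertices remain (1, 10). Sequence = [5 9 9 8 5 1 4 1]

Answer: 5 9 9 8 5 1 4 1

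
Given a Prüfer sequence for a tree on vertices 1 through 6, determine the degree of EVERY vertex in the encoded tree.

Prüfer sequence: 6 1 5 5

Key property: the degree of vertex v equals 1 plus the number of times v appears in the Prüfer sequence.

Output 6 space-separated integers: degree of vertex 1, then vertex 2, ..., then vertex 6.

p_1 = 6: count[6] becomes 1
p_2 = 1: count[1] becomes 1
p_3 = 5: count[5] becomes 1
p_4 = 5: count[5] becomes 2
Degrees (1 + count): deg[1]=1+1=2, deg[2]=1+0=1, deg[3]=1+0=1, deg[4]=1+0=1, deg[5]=1+2=3, deg[6]=1+1=2

Answer: 2 1 1 1 3 2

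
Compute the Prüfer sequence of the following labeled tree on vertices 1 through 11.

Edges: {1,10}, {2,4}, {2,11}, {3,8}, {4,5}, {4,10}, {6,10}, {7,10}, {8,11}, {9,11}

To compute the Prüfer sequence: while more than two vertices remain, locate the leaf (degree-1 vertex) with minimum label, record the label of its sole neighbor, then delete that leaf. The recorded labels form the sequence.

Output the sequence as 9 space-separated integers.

Answer: 10 8 4 10 10 11 11 4 2

Derivation:
Step 1: leaves = {1,3,5,6,7,9}. Remove smallest leaf 1, emit neighbor 10.
Step 2: leaves = {3,5,6,7,9}. Remove smallest leaf 3, emit neighbor 8.
Step 3: leaves = {5,6,7,8,9}. Remove smallest leaf 5, emit neighbor 4.
Step 4: leaves = {6,7,8,9}. Remove smallest leaf 6, emit neighbor 10.
Step 5: leaves = {7,8,9}. Remove smallest leaf 7, emit neighbor 10.
Step 6: leaves = {8,9,10}. Remove smallest leaf 8, emit neighbor 11.
Step 7: leaves = {9,10}. Remove smallest leaf 9, emit neighbor 11.
Step 8: leaves = {10,11}. Remove smallest leaf 10, emit neighbor 4.
Step 9: leaves = {4,11}. Remove smallest leaf 4, emit neighbor 2.
Done: 2 vertices remain (2, 11). Sequence = [10 8 4 10 10 11 11 4 2]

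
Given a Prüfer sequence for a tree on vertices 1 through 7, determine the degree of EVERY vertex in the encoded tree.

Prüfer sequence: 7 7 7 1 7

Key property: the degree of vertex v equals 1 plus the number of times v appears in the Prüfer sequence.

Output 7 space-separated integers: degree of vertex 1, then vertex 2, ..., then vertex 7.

Answer: 2 1 1 1 1 1 5

Derivation:
p_1 = 7: count[7] becomes 1
p_2 = 7: count[7] becomes 2
p_3 = 7: count[7] becomes 3
p_4 = 1: count[1] becomes 1
p_5 = 7: count[7] becomes 4
Degrees (1 + count): deg[1]=1+1=2, deg[2]=1+0=1, deg[3]=1+0=1, deg[4]=1+0=1, deg[5]=1+0=1, deg[6]=1+0=1, deg[7]=1+4=5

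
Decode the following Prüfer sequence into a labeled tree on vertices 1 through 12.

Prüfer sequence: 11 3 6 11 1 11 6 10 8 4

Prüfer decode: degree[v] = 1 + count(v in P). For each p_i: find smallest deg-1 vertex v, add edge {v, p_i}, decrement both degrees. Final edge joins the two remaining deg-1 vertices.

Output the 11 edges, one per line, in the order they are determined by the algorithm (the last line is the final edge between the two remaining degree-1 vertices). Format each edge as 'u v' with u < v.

Answer: 2 11
3 5
3 6
7 11
1 9
1 11
6 11
6 10
8 10
4 8
4 12

Derivation:
Initial degrees: {1:2, 2:1, 3:2, 4:2, 5:1, 6:3, 7:1, 8:2, 9:1, 10:2, 11:4, 12:1}
Step 1: smallest deg-1 vertex = 2, p_1 = 11. Add edge {2,11}. Now deg[2]=0, deg[11]=3.
Step 2: smallest deg-1 vertex = 5, p_2 = 3. Add edge {3,5}. Now deg[5]=0, deg[3]=1.
Step 3: smallest deg-1 vertex = 3, p_3 = 6. Add edge {3,6}. Now deg[3]=0, deg[6]=2.
Step 4: smallest deg-1 vertex = 7, p_4 = 11. Add edge {7,11}. Now deg[7]=0, deg[11]=2.
Step 5: smallest deg-1 vertex = 9, p_5 = 1. Add edge {1,9}. Now deg[9]=0, deg[1]=1.
Step 6: smallest deg-1 vertex = 1, p_6 = 11. Add edge {1,11}. Now deg[1]=0, deg[11]=1.
Step 7: smallest deg-1 vertex = 11, p_7 = 6. Add edge {6,11}. Now deg[11]=0, deg[6]=1.
Step 8: smallest deg-1 vertex = 6, p_8 = 10. Add edge {6,10}. Now deg[6]=0, deg[10]=1.
Step 9: smallest deg-1 vertex = 10, p_9 = 8. Add edge {8,10}. Now deg[10]=0, deg[8]=1.
Step 10: smallest deg-1 vertex = 8, p_10 = 4. Add edge {4,8}. Now deg[8]=0, deg[4]=1.
Final: two remaining deg-1 vertices are 4, 12. Add edge {4,12}.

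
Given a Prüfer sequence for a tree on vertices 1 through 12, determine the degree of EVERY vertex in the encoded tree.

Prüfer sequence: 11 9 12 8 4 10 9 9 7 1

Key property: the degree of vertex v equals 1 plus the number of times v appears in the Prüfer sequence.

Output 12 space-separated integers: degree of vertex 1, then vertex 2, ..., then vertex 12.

p_1 = 11: count[11] becomes 1
p_2 = 9: count[9] becomes 1
p_3 = 12: count[12] becomes 1
p_4 = 8: count[8] becomes 1
p_5 = 4: count[4] becomes 1
p_6 = 10: count[10] becomes 1
p_7 = 9: count[9] becomes 2
p_8 = 9: count[9] becomes 3
p_9 = 7: count[7] becomes 1
p_10 = 1: count[1] becomes 1
Degrees (1 + count): deg[1]=1+1=2, deg[2]=1+0=1, deg[3]=1+0=1, deg[4]=1+1=2, deg[5]=1+0=1, deg[6]=1+0=1, deg[7]=1+1=2, deg[8]=1+1=2, deg[9]=1+3=4, deg[10]=1+1=2, deg[11]=1+1=2, deg[12]=1+1=2

Answer: 2 1 1 2 1 1 2 2 4 2 2 2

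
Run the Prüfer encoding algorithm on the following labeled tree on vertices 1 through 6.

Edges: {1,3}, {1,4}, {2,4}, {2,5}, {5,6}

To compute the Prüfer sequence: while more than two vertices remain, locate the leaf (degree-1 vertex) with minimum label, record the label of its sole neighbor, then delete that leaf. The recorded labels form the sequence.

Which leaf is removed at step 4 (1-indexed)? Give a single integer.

Answer: 2

Derivation:
Step 1: current leaves = {3,6}. Remove leaf 3 (neighbor: 1).
Step 2: current leaves = {1,6}. Remove leaf 1 (neighbor: 4).
Step 3: current leaves = {4,6}. Remove leaf 4 (neighbor: 2).
Step 4: current leaves = {2,6}. Remove leaf 2 (neighbor: 5).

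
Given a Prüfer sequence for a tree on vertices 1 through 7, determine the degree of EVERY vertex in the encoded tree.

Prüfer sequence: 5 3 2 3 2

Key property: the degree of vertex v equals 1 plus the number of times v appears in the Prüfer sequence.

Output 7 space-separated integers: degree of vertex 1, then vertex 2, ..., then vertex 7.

p_1 = 5: count[5] becomes 1
p_2 = 3: count[3] becomes 1
p_3 = 2: count[2] becomes 1
p_4 = 3: count[3] becomes 2
p_5 = 2: count[2] becomes 2
Degrees (1 + count): deg[1]=1+0=1, deg[2]=1+2=3, deg[3]=1+2=3, deg[4]=1+0=1, deg[5]=1+1=2, deg[6]=1+0=1, deg[7]=1+0=1

Answer: 1 3 3 1 2 1 1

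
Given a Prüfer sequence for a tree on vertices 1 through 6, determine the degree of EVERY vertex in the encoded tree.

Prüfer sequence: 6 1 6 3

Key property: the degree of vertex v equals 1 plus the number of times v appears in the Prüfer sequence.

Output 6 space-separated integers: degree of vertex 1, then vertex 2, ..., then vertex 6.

p_1 = 6: count[6] becomes 1
p_2 = 1: count[1] becomes 1
p_3 = 6: count[6] becomes 2
p_4 = 3: count[3] becomes 1
Degrees (1 + count): deg[1]=1+1=2, deg[2]=1+0=1, deg[3]=1+1=2, deg[4]=1+0=1, deg[5]=1+0=1, deg[6]=1+2=3

Answer: 2 1 2 1 1 3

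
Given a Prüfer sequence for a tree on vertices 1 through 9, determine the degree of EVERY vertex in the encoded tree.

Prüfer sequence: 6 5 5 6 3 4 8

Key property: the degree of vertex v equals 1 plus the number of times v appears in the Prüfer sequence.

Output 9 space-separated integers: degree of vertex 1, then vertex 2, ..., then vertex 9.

Answer: 1 1 2 2 3 3 1 2 1

Derivation:
p_1 = 6: count[6] becomes 1
p_2 = 5: count[5] becomes 1
p_3 = 5: count[5] becomes 2
p_4 = 6: count[6] becomes 2
p_5 = 3: count[3] becomes 1
p_6 = 4: count[4] becomes 1
p_7 = 8: count[8] becomes 1
Degrees (1 + count): deg[1]=1+0=1, deg[2]=1+0=1, deg[3]=1+1=2, deg[4]=1+1=2, deg[5]=1+2=3, deg[6]=1+2=3, deg[7]=1+0=1, deg[8]=1+1=2, deg[9]=1+0=1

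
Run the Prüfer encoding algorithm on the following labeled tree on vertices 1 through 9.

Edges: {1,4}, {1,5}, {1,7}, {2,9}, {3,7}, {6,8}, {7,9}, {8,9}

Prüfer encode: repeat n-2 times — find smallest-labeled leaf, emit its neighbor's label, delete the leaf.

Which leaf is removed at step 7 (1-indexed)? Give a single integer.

Answer: 7

Derivation:
Step 1: current leaves = {2,3,4,5,6}. Remove leaf 2 (neighbor: 9).
Step 2: current leaves = {3,4,5,6}. Remove leaf 3 (neighbor: 7).
Step 3: current leaves = {4,5,6}. Remove leaf 4 (neighbor: 1).
Step 4: current leaves = {5,6}. Remove leaf 5 (neighbor: 1).
Step 5: current leaves = {1,6}. Remove leaf 1 (neighbor: 7).
Step 6: current leaves = {6,7}. Remove leaf 6 (neighbor: 8).
Step 7: current leaves = {7,8}. Remove leaf 7 (neighbor: 9).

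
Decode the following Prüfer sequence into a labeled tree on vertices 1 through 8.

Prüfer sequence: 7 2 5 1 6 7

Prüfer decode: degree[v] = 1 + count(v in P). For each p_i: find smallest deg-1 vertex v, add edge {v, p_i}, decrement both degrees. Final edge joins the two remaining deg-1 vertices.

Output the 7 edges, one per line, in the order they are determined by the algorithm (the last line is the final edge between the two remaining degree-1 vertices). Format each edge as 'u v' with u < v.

Initial degrees: {1:2, 2:2, 3:1, 4:1, 5:2, 6:2, 7:3, 8:1}
Step 1: smallest deg-1 vertex = 3, p_1 = 7. Add edge {3,7}. Now deg[3]=0, deg[7]=2.
Step 2: smallest deg-1 vertex = 4, p_2 = 2. Add edge {2,4}. Now deg[4]=0, deg[2]=1.
Step 3: smallest deg-1 vertex = 2, p_3 = 5. Add edge {2,5}. Now deg[2]=0, deg[5]=1.
Step 4: smallest deg-1 vertex = 5, p_4 = 1. Add edge {1,5}. Now deg[5]=0, deg[1]=1.
Step 5: smallest deg-1 vertex = 1, p_5 = 6. Add edge {1,6}. Now deg[1]=0, deg[6]=1.
Step 6: smallest deg-1 vertex = 6, p_6 = 7. Add edge {6,7}. Now deg[6]=0, deg[7]=1.
Final: two remaining deg-1 vertices are 7, 8. Add edge {7,8}.

Answer: 3 7
2 4
2 5
1 5
1 6
6 7
7 8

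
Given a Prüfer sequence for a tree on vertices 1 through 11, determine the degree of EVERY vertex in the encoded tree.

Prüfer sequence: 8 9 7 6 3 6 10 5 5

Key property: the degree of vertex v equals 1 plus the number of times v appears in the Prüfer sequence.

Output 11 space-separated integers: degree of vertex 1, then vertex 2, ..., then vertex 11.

p_1 = 8: count[8] becomes 1
p_2 = 9: count[9] becomes 1
p_3 = 7: count[7] becomes 1
p_4 = 6: count[6] becomes 1
p_5 = 3: count[3] becomes 1
p_6 = 6: count[6] becomes 2
p_7 = 10: count[10] becomes 1
p_8 = 5: count[5] becomes 1
p_9 = 5: count[5] becomes 2
Degrees (1 + count): deg[1]=1+0=1, deg[2]=1+0=1, deg[3]=1+1=2, deg[4]=1+0=1, deg[5]=1+2=3, deg[6]=1+2=3, deg[7]=1+1=2, deg[8]=1+1=2, deg[9]=1+1=2, deg[10]=1+1=2, deg[11]=1+0=1

Answer: 1 1 2 1 3 3 2 2 2 2 1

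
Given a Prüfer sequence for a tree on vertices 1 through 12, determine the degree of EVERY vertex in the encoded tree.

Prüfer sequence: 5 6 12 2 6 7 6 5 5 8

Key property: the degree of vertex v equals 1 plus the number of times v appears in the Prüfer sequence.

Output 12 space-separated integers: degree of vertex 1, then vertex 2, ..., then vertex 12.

p_1 = 5: count[5] becomes 1
p_2 = 6: count[6] becomes 1
p_3 = 12: count[12] becomes 1
p_4 = 2: count[2] becomes 1
p_5 = 6: count[6] becomes 2
p_6 = 7: count[7] becomes 1
p_7 = 6: count[6] becomes 3
p_8 = 5: count[5] becomes 2
p_9 = 5: count[5] becomes 3
p_10 = 8: count[8] becomes 1
Degrees (1 + count): deg[1]=1+0=1, deg[2]=1+1=2, deg[3]=1+0=1, deg[4]=1+0=1, deg[5]=1+3=4, deg[6]=1+3=4, deg[7]=1+1=2, deg[8]=1+1=2, deg[9]=1+0=1, deg[10]=1+0=1, deg[11]=1+0=1, deg[12]=1+1=2

Answer: 1 2 1 1 4 4 2 2 1 1 1 2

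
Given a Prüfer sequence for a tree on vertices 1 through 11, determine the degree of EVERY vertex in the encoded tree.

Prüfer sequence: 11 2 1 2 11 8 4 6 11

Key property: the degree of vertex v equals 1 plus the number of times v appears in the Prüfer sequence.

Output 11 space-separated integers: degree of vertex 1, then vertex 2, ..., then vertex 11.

p_1 = 11: count[11] becomes 1
p_2 = 2: count[2] becomes 1
p_3 = 1: count[1] becomes 1
p_4 = 2: count[2] becomes 2
p_5 = 11: count[11] becomes 2
p_6 = 8: count[8] becomes 1
p_7 = 4: count[4] becomes 1
p_8 = 6: count[6] becomes 1
p_9 = 11: count[11] becomes 3
Degrees (1 + count): deg[1]=1+1=2, deg[2]=1+2=3, deg[3]=1+0=1, deg[4]=1+1=2, deg[5]=1+0=1, deg[6]=1+1=2, deg[7]=1+0=1, deg[8]=1+1=2, deg[9]=1+0=1, deg[10]=1+0=1, deg[11]=1+3=4

Answer: 2 3 1 2 1 2 1 2 1 1 4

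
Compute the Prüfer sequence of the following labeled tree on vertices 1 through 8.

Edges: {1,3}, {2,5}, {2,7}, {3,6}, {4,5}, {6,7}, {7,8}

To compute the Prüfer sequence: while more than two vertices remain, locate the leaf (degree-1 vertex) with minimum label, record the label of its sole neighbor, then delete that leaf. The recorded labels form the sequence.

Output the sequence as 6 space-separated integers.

Step 1: leaves = {1,4,8}. Remove smallest leaf 1, emit neighbor 3.
Step 2: leaves = {3,4,8}. Remove smallest leaf 3, emit neighbor 6.
Step 3: leaves = {4,6,8}. Remove smallest leaf 4, emit neighbor 5.
Step 4: leaves = {5,6,8}. Remove smallest leaf 5, emit neighbor 2.
Step 5: leaves = {2,6,8}. Remove smallest leaf 2, emit neighbor 7.
Step 6: leaves = {6,8}. Remove smallest leaf 6, emit neighbor 7.
Done: 2 vertices remain (7, 8). Sequence = [3 6 5 2 7 7]

Answer: 3 6 5 2 7 7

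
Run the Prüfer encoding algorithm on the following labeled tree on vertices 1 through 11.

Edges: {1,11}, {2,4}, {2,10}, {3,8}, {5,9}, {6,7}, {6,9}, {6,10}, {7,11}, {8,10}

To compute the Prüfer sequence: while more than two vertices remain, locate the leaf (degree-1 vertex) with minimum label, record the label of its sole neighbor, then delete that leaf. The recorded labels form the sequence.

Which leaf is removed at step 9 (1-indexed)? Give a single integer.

Answer: 6

Derivation:
Step 1: current leaves = {1,3,4,5}. Remove leaf 1 (neighbor: 11).
Step 2: current leaves = {3,4,5,11}. Remove leaf 3 (neighbor: 8).
Step 3: current leaves = {4,5,8,11}. Remove leaf 4 (neighbor: 2).
Step 4: current leaves = {2,5,8,11}. Remove leaf 2 (neighbor: 10).
Step 5: current leaves = {5,8,11}. Remove leaf 5 (neighbor: 9).
Step 6: current leaves = {8,9,11}. Remove leaf 8 (neighbor: 10).
Step 7: current leaves = {9,10,11}. Remove leaf 9 (neighbor: 6).
Step 8: current leaves = {10,11}. Remove leaf 10 (neighbor: 6).
Step 9: current leaves = {6,11}. Remove leaf 6 (neighbor: 7).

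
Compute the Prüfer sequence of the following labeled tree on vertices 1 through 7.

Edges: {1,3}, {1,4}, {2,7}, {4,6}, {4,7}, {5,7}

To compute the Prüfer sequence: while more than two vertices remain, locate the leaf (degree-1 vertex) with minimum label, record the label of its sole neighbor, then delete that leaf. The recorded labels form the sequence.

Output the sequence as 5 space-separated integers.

Step 1: leaves = {2,3,5,6}. Remove smallest leaf 2, emit neighbor 7.
Step 2: leaves = {3,5,6}. Remove smallest leaf 3, emit neighbor 1.
Step 3: leaves = {1,5,6}. Remove smallest leaf 1, emit neighbor 4.
Step 4: leaves = {5,6}. Remove smallest leaf 5, emit neighbor 7.
Step 5: leaves = {6,7}. Remove smallest leaf 6, emit neighbor 4.
Done: 2 vertices remain (4, 7). Sequence = [7 1 4 7 4]

Answer: 7 1 4 7 4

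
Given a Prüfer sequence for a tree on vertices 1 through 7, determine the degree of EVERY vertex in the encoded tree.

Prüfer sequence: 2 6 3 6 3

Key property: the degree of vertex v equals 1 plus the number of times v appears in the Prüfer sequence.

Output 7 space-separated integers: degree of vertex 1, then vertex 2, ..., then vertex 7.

p_1 = 2: count[2] becomes 1
p_2 = 6: count[6] becomes 1
p_3 = 3: count[3] becomes 1
p_4 = 6: count[6] becomes 2
p_5 = 3: count[3] becomes 2
Degrees (1 + count): deg[1]=1+0=1, deg[2]=1+1=2, deg[3]=1+2=3, deg[4]=1+0=1, deg[5]=1+0=1, deg[6]=1+2=3, deg[7]=1+0=1

Answer: 1 2 3 1 1 3 1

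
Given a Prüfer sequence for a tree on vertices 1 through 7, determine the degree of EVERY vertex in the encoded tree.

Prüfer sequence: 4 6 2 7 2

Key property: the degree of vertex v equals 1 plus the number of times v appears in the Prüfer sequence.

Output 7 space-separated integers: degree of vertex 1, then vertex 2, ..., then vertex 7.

p_1 = 4: count[4] becomes 1
p_2 = 6: count[6] becomes 1
p_3 = 2: count[2] becomes 1
p_4 = 7: count[7] becomes 1
p_5 = 2: count[2] becomes 2
Degrees (1 + count): deg[1]=1+0=1, deg[2]=1+2=3, deg[3]=1+0=1, deg[4]=1+1=2, deg[5]=1+0=1, deg[6]=1+1=2, deg[7]=1+1=2

Answer: 1 3 1 2 1 2 2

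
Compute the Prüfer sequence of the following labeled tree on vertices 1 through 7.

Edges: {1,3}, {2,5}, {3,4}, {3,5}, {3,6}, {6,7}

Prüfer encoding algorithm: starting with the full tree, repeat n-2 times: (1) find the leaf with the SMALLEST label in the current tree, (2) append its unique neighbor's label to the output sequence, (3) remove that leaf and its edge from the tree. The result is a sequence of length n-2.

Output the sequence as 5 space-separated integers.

Answer: 3 5 3 3 6

Derivation:
Step 1: leaves = {1,2,4,7}. Remove smallest leaf 1, emit neighbor 3.
Step 2: leaves = {2,4,7}. Remove smallest leaf 2, emit neighbor 5.
Step 3: leaves = {4,5,7}. Remove smallest leaf 4, emit neighbor 3.
Step 4: leaves = {5,7}. Remove smallest leaf 5, emit neighbor 3.
Step 5: leaves = {3,7}. Remove smallest leaf 3, emit neighbor 6.
Done: 2 vertices remain (6, 7). Sequence = [3 5 3 3 6]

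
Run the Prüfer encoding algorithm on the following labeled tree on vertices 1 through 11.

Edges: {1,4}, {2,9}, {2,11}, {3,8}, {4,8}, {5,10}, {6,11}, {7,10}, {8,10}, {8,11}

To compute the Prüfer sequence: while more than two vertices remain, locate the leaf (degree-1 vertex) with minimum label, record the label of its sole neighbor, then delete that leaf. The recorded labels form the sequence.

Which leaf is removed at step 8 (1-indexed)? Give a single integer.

Step 1: current leaves = {1,3,5,6,7,9}. Remove leaf 1 (neighbor: 4).
Step 2: current leaves = {3,4,5,6,7,9}. Remove leaf 3 (neighbor: 8).
Step 3: current leaves = {4,5,6,7,9}. Remove leaf 4 (neighbor: 8).
Step 4: current leaves = {5,6,7,9}. Remove leaf 5 (neighbor: 10).
Step 5: current leaves = {6,7,9}. Remove leaf 6 (neighbor: 11).
Step 6: current leaves = {7,9}. Remove leaf 7 (neighbor: 10).
Step 7: current leaves = {9,10}. Remove leaf 9 (neighbor: 2).
Step 8: current leaves = {2,10}. Remove leaf 2 (neighbor: 11).

Answer: 2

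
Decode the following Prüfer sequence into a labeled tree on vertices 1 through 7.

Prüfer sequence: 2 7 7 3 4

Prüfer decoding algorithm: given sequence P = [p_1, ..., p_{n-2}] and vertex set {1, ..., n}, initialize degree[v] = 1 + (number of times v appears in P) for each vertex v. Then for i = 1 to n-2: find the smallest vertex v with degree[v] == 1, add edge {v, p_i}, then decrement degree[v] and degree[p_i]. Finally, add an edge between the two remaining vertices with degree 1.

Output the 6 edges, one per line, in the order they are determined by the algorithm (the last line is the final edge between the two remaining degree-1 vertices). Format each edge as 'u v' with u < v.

Initial degrees: {1:1, 2:2, 3:2, 4:2, 5:1, 6:1, 7:3}
Step 1: smallest deg-1 vertex = 1, p_1 = 2. Add edge {1,2}. Now deg[1]=0, deg[2]=1.
Step 2: smallest deg-1 vertex = 2, p_2 = 7. Add edge {2,7}. Now deg[2]=0, deg[7]=2.
Step 3: smallest deg-1 vertex = 5, p_3 = 7. Add edge {5,7}. Now deg[5]=0, deg[7]=1.
Step 4: smallest deg-1 vertex = 6, p_4 = 3. Add edge {3,6}. Now deg[6]=0, deg[3]=1.
Step 5: smallest deg-1 vertex = 3, p_5 = 4. Add edge {3,4}. Now deg[3]=0, deg[4]=1.
Final: two remaining deg-1 vertices are 4, 7. Add edge {4,7}.

Answer: 1 2
2 7
5 7
3 6
3 4
4 7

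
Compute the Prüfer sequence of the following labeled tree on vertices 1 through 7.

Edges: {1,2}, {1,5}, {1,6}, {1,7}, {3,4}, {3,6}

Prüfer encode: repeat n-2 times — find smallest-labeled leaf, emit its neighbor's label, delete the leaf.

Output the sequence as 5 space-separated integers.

Step 1: leaves = {2,4,5,7}. Remove smallest leaf 2, emit neighbor 1.
Step 2: leaves = {4,5,7}. Remove smallest leaf 4, emit neighbor 3.
Step 3: leaves = {3,5,7}. Remove smallest leaf 3, emit neighbor 6.
Step 4: leaves = {5,6,7}. Remove smallest leaf 5, emit neighbor 1.
Step 5: leaves = {6,7}. Remove smallest leaf 6, emit neighbor 1.
Done: 2 vertices remain (1, 7). Sequence = [1 3 6 1 1]

Answer: 1 3 6 1 1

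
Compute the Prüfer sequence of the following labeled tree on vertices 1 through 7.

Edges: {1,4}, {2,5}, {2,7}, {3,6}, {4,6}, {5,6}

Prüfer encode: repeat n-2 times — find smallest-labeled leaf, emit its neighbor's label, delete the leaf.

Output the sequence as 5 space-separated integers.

Answer: 4 6 6 5 2

Derivation:
Step 1: leaves = {1,3,7}. Remove smallest leaf 1, emit neighbor 4.
Step 2: leaves = {3,4,7}. Remove smallest leaf 3, emit neighbor 6.
Step 3: leaves = {4,7}. Remove smallest leaf 4, emit neighbor 6.
Step 4: leaves = {6,7}. Remove smallest leaf 6, emit neighbor 5.
Step 5: leaves = {5,7}. Remove smallest leaf 5, emit neighbor 2.
Done: 2 vertices remain (2, 7). Sequence = [4 6 6 5 2]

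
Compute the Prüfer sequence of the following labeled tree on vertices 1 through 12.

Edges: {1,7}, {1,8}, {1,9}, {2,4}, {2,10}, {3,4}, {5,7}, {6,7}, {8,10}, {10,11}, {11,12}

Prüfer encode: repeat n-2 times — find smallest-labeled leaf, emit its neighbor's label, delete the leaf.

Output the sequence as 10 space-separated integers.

Step 1: leaves = {3,5,6,9,12}. Remove smallest leaf 3, emit neighbor 4.
Step 2: leaves = {4,5,6,9,12}. Remove smallest leaf 4, emit neighbor 2.
Step 3: leaves = {2,5,6,9,12}. Remove smallest leaf 2, emit neighbor 10.
Step 4: leaves = {5,6,9,12}. Remove smallest leaf 5, emit neighbor 7.
Step 5: leaves = {6,9,12}. Remove smallest leaf 6, emit neighbor 7.
Step 6: leaves = {7,9,12}. Remove smallest leaf 7, emit neighbor 1.
Step 7: leaves = {9,12}. Remove smallest leaf 9, emit neighbor 1.
Step 8: leaves = {1,12}. Remove smallest leaf 1, emit neighbor 8.
Step 9: leaves = {8,12}. Remove smallest leaf 8, emit neighbor 10.
Step 10: leaves = {10,12}. Remove smallest leaf 10, emit neighbor 11.
Done: 2 vertices remain (11, 12). Sequence = [4 2 10 7 7 1 1 8 10 11]

Answer: 4 2 10 7 7 1 1 8 10 11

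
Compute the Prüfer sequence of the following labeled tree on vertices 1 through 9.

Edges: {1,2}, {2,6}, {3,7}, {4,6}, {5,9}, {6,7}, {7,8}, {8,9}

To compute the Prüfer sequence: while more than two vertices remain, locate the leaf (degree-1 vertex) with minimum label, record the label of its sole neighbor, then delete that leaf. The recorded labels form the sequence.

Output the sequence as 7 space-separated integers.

Answer: 2 6 7 6 9 7 8

Derivation:
Step 1: leaves = {1,3,4,5}. Remove smallest leaf 1, emit neighbor 2.
Step 2: leaves = {2,3,4,5}. Remove smallest leaf 2, emit neighbor 6.
Step 3: leaves = {3,4,5}. Remove smallest leaf 3, emit neighbor 7.
Step 4: leaves = {4,5}. Remove smallest leaf 4, emit neighbor 6.
Step 5: leaves = {5,6}. Remove smallest leaf 5, emit neighbor 9.
Step 6: leaves = {6,9}. Remove smallest leaf 6, emit neighbor 7.
Step 7: leaves = {7,9}. Remove smallest leaf 7, emit neighbor 8.
Done: 2 vertices remain (8, 9). Sequence = [2 6 7 6 9 7 8]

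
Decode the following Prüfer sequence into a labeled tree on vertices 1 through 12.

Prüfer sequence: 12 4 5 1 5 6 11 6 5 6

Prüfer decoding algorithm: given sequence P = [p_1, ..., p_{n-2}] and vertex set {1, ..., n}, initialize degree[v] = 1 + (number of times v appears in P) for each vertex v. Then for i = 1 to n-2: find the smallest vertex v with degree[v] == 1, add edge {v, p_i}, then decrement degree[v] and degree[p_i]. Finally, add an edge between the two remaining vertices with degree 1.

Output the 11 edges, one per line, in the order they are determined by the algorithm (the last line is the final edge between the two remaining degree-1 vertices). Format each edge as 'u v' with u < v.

Answer: 2 12
3 4
4 5
1 7
1 5
6 8
9 11
6 10
5 11
5 6
6 12

Derivation:
Initial degrees: {1:2, 2:1, 3:1, 4:2, 5:4, 6:4, 7:1, 8:1, 9:1, 10:1, 11:2, 12:2}
Step 1: smallest deg-1 vertex = 2, p_1 = 12. Add edge {2,12}. Now deg[2]=0, deg[12]=1.
Step 2: smallest deg-1 vertex = 3, p_2 = 4. Add edge {3,4}. Now deg[3]=0, deg[4]=1.
Step 3: smallest deg-1 vertex = 4, p_3 = 5. Add edge {4,5}. Now deg[4]=0, deg[5]=3.
Step 4: smallest deg-1 vertex = 7, p_4 = 1. Add edge {1,7}. Now deg[7]=0, deg[1]=1.
Step 5: smallest deg-1 vertex = 1, p_5 = 5. Add edge {1,5}. Now deg[1]=0, deg[5]=2.
Step 6: smallest deg-1 vertex = 8, p_6 = 6. Add edge {6,8}. Now deg[8]=0, deg[6]=3.
Step 7: smallest deg-1 vertex = 9, p_7 = 11. Add edge {9,11}. Now deg[9]=0, deg[11]=1.
Step 8: smallest deg-1 vertex = 10, p_8 = 6. Add edge {6,10}. Now deg[10]=0, deg[6]=2.
Step 9: smallest deg-1 vertex = 11, p_9 = 5. Add edge {5,11}. Now deg[11]=0, deg[5]=1.
Step 10: smallest deg-1 vertex = 5, p_10 = 6. Add edge {5,6}. Now deg[5]=0, deg[6]=1.
Final: two remaining deg-1 vertices are 6, 12. Add edge {6,12}.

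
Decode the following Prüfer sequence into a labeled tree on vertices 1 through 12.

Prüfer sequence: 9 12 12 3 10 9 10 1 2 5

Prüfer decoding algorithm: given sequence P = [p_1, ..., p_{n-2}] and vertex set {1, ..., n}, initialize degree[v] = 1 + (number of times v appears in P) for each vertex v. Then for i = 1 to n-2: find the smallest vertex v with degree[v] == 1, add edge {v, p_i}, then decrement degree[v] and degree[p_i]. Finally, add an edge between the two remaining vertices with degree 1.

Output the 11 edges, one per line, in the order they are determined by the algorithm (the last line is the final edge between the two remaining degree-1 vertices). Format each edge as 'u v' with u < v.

Answer: 4 9
6 12
7 12
3 8
3 10
9 11
9 10
1 10
1 2
2 5
5 12

Derivation:
Initial degrees: {1:2, 2:2, 3:2, 4:1, 5:2, 6:1, 7:1, 8:1, 9:3, 10:3, 11:1, 12:3}
Step 1: smallest deg-1 vertex = 4, p_1 = 9. Add edge {4,9}. Now deg[4]=0, deg[9]=2.
Step 2: smallest deg-1 vertex = 6, p_2 = 12. Add edge {6,12}. Now deg[6]=0, deg[12]=2.
Step 3: smallest deg-1 vertex = 7, p_3 = 12. Add edge {7,12}. Now deg[7]=0, deg[12]=1.
Step 4: smallest deg-1 vertex = 8, p_4 = 3. Add edge {3,8}. Now deg[8]=0, deg[3]=1.
Step 5: smallest deg-1 vertex = 3, p_5 = 10. Add edge {3,10}. Now deg[3]=0, deg[10]=2.
Step 6: smallest deg-1 vertex = 11, p_6 = 9. Add edge {9,11}. Now deg[11]=0, deg[9]=1.
Step 7: smallest deg-1 vertex = 9, p_7 = 10. Add edge {9,10}. Now deg[9]=0, deg[10]=1.
Step 8: smallest deg-1 vertex = 10, p_8 = 1. Add edge {1,10}. Now deg[10]=0, deg[1]=1.
Step 9: smallest deg-1 vertex = 1, p_9 = 2. Add edge {1,2}. Now deg[1]=0, deg[2]=1.
Step 10: smallest deg-1 vertex = 2, p_10 = 5. Add edge {2,5}. Now deg[2]=0, deg[5]=1.
Final: two remaining deg-1 vertices are 5, 12. Add edge {5,12}.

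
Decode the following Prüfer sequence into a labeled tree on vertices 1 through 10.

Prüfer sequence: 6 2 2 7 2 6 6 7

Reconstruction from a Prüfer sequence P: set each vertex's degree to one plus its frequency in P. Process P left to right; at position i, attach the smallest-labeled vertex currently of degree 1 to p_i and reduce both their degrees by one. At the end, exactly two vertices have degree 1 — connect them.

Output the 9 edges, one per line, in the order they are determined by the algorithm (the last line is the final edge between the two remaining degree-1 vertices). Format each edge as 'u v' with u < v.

Answer: 1 6
2 3
2 4
5 7
2 8
2 6
6 9
6 7
7 10

Derivation:
Initial degrees: {1:1, 2:4, 3:1, 4:1, 5:1, 6:4, 7:3, 8:1, 9:1, 10:1}
Step 1: smallest deg-1 vertex = 1, p_1 = 6. Add edge {1,6}. Now deg[1]=0, deg[6]=3.
Step 2: smallest deg-1 vertex = 3, p_2 = 2. Add edge {2,3}. Now deg[3]=0, deg[2]=3.
Step 3: smallest deg-1 vertex = 4, p_3 = 2. Add edge {2,4}. Now deg[4]=0, deg[2]=2.
Step 4: smallest deg-1 vertex = 5, p_4 = 7. Add edge {5,7}. Now deg[5]=0, deg[7]=2.
Step 5: smallest deg-1 vertex = 8, p_5 = 2. Add edge {2,8}. Now deg[8]=0, deg[2]=1.
Step 6: smallest deg-1 vertex = 2, p_6 = 6. Add edge {2,6}. Now deg[2]=0, deg[6]=2.
Step 7: smallest deg-1 vertex = 9, p_7 = 6. Add edge {6,9}. Now deg[9]=0, deg[6]=1.
Step 8: smallest deg-1 vertex = 6, p_8 = 7. Add edge {6,7}. Now deg[6]=0, deg[7]=1.
Final: two remaining deg-1 vertices are 7, 10. Add edge {7,10}.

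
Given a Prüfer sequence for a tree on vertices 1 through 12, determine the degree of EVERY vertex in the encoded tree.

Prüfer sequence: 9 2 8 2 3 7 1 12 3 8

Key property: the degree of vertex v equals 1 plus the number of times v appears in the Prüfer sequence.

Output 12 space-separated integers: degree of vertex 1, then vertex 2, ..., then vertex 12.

Answer: 2 3 3 1 1 1 2 3 2 1 1 2

Derivation:
p_1 = 9: count[9] becomes 1
p_2 = 2: count[2] becomes 1
p_3 = 8: count[8] becomes 1
p_4 = 2: count[2] becomes 2
p_5 = 3: count[3] becomes 1
p_6 = 7: count[7] becomes 1
p_7 = 1: count[1] becomes 1
p_8 = 12: count[12] becomes 1
p_9 = 3: count[3] becomes 2
p_10 = 8: count[8] becomes 2
Degrees (1 + count): deg[1]=1+1=2, deg[2]=1+2=3, deg[3]=1+2=3, deg[4]=1+0=1, deg[5]=1+0=1, deg[6]=1+0=1, deg[7]=1+1=2, deg[8]=1+2=3, deg[9]=1+1=2, deg[10]=1+0=1, deg[11]=1+0=1, deg[12]=1+1=2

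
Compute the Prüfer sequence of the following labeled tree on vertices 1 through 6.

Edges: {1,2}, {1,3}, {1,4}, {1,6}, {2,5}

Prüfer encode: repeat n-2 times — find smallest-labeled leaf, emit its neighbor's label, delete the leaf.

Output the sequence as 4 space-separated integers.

Answer: 1 1 2 1

Derivation:
Step 1: leaves = {3,4,5,6}. Remove smallest leaf 3, emit neighbor 1.
Step 2: leaves = {4,5,6}. Remove smallest leaf 4, emit neighbor 1.
Step 3: leaves = {5,6}. Remove smallest leaf 5, emit neighbor 2.
Step 4: leaves = {2,6}. Remove smallest leaf 2, emit neighbor 1.
Done: 2 vertices remain (1, 6). Sequence = [1 1 2 1]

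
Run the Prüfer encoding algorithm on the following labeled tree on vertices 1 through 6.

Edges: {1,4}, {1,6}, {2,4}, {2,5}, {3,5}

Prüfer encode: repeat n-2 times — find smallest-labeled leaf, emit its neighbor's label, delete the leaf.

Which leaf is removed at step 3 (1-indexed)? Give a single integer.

Answer: 2

Derivation:
Step 1: current leaves = {3,6}. Remove leaf 3 (neighbor: 5).
Step 2: current leaves = {5,6}. Remove leaf 5 (neighbor: 2).
Step 3: current leaves = {2,6}. Remove leaf 2 (neighbor: 4).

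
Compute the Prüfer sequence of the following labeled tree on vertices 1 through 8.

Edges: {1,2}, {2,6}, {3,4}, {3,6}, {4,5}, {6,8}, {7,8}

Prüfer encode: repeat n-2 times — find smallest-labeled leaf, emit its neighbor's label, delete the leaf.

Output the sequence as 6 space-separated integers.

Step 1: leaves = {1,5,7}. Remove smallest leaf 1, emit neighbor 2.
Step 2: leaves = {2,5,7}. Remove smallest leaf 2, emit neighbor 6.
Step 3: leaves = {5,7}. Remove smallest leaf 5, emit neighbor 4.
Step 4: leaves = {4,7}. Remove smallest leaf 4, emit neighbor 3.
Step 5: leaves = {3,7}. Remove smallest leaf 3, emit neighbor 6.
Step 6: leaves = {6,7}. Remove smallest leaf 6, emit neighbor 8.
Done: 2 vertices remain (7, 8). Sequence = [2 6 4 3 6 8]

Answer: 2 6 4 3 6 8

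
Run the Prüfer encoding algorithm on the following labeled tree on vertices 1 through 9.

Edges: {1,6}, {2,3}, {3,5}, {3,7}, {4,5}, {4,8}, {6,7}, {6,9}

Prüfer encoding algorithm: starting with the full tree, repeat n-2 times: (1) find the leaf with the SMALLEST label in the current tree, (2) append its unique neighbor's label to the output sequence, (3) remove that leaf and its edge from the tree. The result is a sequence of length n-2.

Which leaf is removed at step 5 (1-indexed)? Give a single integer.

Answer: 5

Derivation:
Step 1: current leaves = {1,2,8,9}. Remove leaf 1 (neighbor: 6).
Step 2: current leaves = {2,8,9}. Remove leaf 2 (neighbor: 3).
Step 3: current leaves = {8,9}. Remove leaf 8 (neighbor: 4).
Step 4: current leaves = {4,9}. Remove leaf 4 (neighbor: 5).
Step 5: current leaves = {5,9}. Remove leaf 5 (neighbor: 3).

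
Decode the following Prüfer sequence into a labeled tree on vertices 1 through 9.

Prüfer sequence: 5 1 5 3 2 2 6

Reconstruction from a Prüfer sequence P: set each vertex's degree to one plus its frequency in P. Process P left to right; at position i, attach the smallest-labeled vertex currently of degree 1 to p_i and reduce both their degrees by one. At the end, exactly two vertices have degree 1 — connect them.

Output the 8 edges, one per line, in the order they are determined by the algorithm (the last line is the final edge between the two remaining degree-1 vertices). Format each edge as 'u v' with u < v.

Initial degrees: {1:2, 2:3, 3:2, 4:1, 5:3, 6:2, 7:1, 8:1, 9:1}
Step 1: smallest deg-1 vertex = 4, p_1 = 5. Add edge {4,5}. Now deg[4]=0, deg[5]=2.
Step 2: smallest deg-1 vertex = 7, p_2 = 1. Add edge {1,7}. Now deg[7]=0, deg[1]=1.
Step 3: smallest deg-1 vertex = 1, p_3 = 5. Add edge {1,5}. Now deg[1]=0, deg[5]=1.
Step 4: smallest deg-1 vertex = 5, p_4 = 3. Add edge {3,5}. Now deg[5]=0, deg[3]=1.
Step 5: smallest deg-1 vertex = 3, p_5 = 2. Add edge {2,3}. Now deg[3]=0, deg[2]=2.
Step 6: smallest deg-1 vertex = 8, p_6 = 2. Add edge {2,8}. Now deg[8]=0, deg[2]=1.
Step 7: smallest deg-1 vertex = 2, p_7 = 6. Add edge {2,6}. Now deg[2]=0, deg[6]=1.
Final: two remaining deg-1 vertices are 6, 9. Add edge {6,9}.

Answer: 4 5
1 7
1 5
3 5
2 3
2 8
2 6
6 9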